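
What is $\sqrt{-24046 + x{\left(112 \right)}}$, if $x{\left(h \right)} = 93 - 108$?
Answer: $i \sqrt{24061} \approx 155.12 i$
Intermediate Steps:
$x{\left(h \right)} = -15$ ($x{\left(h \right)} = 93 - 108 = -15$)
$\sqrt{-24046 + x{\left(112 \right)}} = \sqrt{-24046 - 15} = \sqrt{-24061} = i \sqrt{24061}$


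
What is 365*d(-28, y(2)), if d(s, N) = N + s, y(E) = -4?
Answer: -11680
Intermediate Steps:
365*d(-28, y(2)) = 365*(-4 - 28) = 365*(-32) = -11680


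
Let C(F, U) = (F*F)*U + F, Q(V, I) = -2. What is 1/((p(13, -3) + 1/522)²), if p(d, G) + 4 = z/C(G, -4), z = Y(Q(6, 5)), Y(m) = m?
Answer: 46049796/717329089 ≈ 0.064196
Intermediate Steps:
z = -2
C(F, U) = F + U*F² (C(F, U) = F²*U + F = U*F² + F = F + U*F²)
p(d, G) = -4 - 2/(G*(1 - 4*G)) (p(d, G) = -4 - 2*1/(G*(1 + G*(-4))) = -4 - 2*1/(G*(1 - 4*G)) = -4 - 2/(G*(1 - 4*G)))
1/((p(13, -3) + 1/522)²) = 1/((2*(1 - 8*(-3)² + 2*(-3))/(-3*(-1 + 4*(-3))) + 1/522)²) = 1/((2*(-⅓)*(1 - 8*9 - 6)/(-1 - 12) + 1/522)²) = 1/((2*(-⅓)*(1 - 72 - 6)/(-13) + 1/522)²) = 1/((2*(-⅓)*(-1/13)*(-77) + 1/522)²) = 1/((-154/39 + 1/522)²) = 1/((-26783/6786)²) = 1/(717329089/46049796) = 46049796/717329089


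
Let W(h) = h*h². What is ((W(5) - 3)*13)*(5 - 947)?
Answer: -1494012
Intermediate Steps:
W(h) = h³
((W(5) - 3)*13)*(5 - 947) = ((5³ - 3)*13)*(5 - 947) = ((125 - 3)*13)*(-942) = (122*13)*(-942) = 1586*(-942) = -1494012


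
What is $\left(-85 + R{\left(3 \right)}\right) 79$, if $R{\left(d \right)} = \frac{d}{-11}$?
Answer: $- \frac{74102}{11} \approx -6736.5$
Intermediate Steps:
$R{\left(d \right)} = - \frac{d}{11}$ ($R{\left(d \right)} = d \left(- \frac{1}{11}\right) = - \frac{d}{11}$)
$\left(-85 + R{\left(3 \right)}\right) 79 = \left(-85 - \frac{3}{11}\right) 79 = \left(- \frac{938}{11}\right) 79 = - \frac{74102}{11}$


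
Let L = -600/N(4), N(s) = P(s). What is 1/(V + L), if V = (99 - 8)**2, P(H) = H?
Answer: 1/8131 ≈ 0.00012299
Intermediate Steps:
N(s) = s
L = -150 (L = -600/4 = -600*1/4 = -150)
V = 8281 (V = 91**2 = 8281)
1/(V + L) = 1/(8281 - 150) = 1/8131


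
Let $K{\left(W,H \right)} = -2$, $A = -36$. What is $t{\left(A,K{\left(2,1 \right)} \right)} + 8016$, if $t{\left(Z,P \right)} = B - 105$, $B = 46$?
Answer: $7957$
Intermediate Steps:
$t{\left(Z,P \right)} = -59$ ($t{\left(Z,P \right)} = 46 - 105 = -59$)
$t{\left(A,K{\left(2,1 \right)} \right)} + 8016 = -59 + 8016 = 7957$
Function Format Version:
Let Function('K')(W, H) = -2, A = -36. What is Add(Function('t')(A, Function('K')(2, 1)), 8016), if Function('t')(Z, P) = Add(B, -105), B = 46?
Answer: 7957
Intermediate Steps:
Function('t')(Z, P) = -59 (Function('t')(Z, P) = Add(46, -105) = -59)
Add(Function('t')(A, Function('K')(2, 1)), 8016) = Add(-59, 8016) = 7957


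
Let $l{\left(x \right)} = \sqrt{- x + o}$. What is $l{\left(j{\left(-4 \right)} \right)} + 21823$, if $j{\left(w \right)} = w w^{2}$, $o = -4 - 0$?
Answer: $21823 + 2 \sqrt{15} \approx 21831.0$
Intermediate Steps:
$o = -4$ ($o = -4 + 0 = -4$)
$j{\left(w \right)} = w^{3}$
$l{\left(x \right)} = \sqrt{-4 - x}$ ($l{\left(x \right)} = \sqrt{- x - 4} = \sqrt{-4 - x}$)
$l{\left(j{\left(-4 \right)} \right)} + 21823 = \sqrt{-4 - \left(-4\right)^{3}} + 21823 = \sqrt{-4 - -64} + 21823 = \sqrt{-4 + 64} + 21823 = \sqrt{60} + 21823 = 2 \sqrt{15} + 21823 = 21823 + 2 \sqrt{15}$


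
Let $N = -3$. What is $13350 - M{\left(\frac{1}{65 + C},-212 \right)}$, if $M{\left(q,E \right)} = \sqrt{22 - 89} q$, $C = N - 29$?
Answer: $13350 - \frac{i \sqrt{67}}{33} \approx 13350.0 - 0.24804 i$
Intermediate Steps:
$C = -32$ ($C = -3 - 29 = -32$)
$M{\left(q,E \right)} = i q \sqrt{67}$ ($M{\left(q,E \right)} = \sqrt{-67} q = i \sqrt{67} q = i q \sqrt{67}$)
$13350 - M{\left(\frac{1}{65 + C},-212 \right)} = 13350 - \frac{i \sqrt{67}}{65 - 32} = 13350 - \frac{i \sqrt{67}}{33}$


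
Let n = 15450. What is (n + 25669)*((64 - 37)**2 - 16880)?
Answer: -664112969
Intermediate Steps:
(n + 25669)*((64 - 37)**2 - 16880) = (15450 + 25669)*((64 - 37)**2 - 16880) = 41119*(27**2 - 16880) = 41119*(729 - 16880) = 41119*(-16151) = -664112969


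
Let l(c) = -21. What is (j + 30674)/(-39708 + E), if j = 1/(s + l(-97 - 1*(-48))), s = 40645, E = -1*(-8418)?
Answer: -415366859/423708320 ≈ -0.98031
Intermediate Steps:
E = 8418
j = 1/40624 (j = 1/(40645 - 21) = 1/40624 ≈ 2.4616e-5)
(j + 30674)/(-39708 + E) = (1/40624 + 30674)/(-39708 + 8418) = (1246100577/40624)/(-31290) = (1246100577/40624)*(-1/31290) = -415366859/423708320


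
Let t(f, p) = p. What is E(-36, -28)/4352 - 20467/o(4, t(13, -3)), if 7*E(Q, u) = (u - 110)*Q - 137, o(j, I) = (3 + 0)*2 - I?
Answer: -623463209/274176 ≈ -2274.0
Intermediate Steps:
o(j, I) = 6 - I (o(j, I) = 3*2 - I = 6 - I)
E(Q, u) = -137/7 + Q*(-110 + u)/7 (E(Q, u) = ((u - 110)*Q - 137)/7 = ((-110 + u)*Q - 137)/7 = (Q*(-110 + u) - 137)/7 = (-137 + Q*(-110 + u))/7 = -137/7 + Q*(-110 + u)/7)
E(-36, -28)/4352 - 20467/o(4, t(13, -3)) = (-137/7 - 110/7*(-36) + (⅐)*(-36)*(-28))/4352 - 20467/(6 - 1*(-3)) = (-137/7 + 3960/7 + 144)*(1/4352) - 20467/(6 + 3) = (4831/7)*(1/4352) - 20467/9 = 4831/30464 - 20467*⅑ = 4831/30464 - 20467/9 = -623463209/274176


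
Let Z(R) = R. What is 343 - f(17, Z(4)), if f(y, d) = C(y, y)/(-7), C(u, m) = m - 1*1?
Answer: 2417/7 ≈ 345.29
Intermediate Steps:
C(u, m) = -1 + m (C(u, m) = m - 1 = -1 + m)
f(y, d) = 1/7 - y/7 (f(y, d) = (-1 + y)/(-7) = (-1 + y)*(-1/7) = 1/7 - y/7)
343 - f(17, Z(4)) = 343 - (1/7 - 1/7*17) = 343 - (1/7 - 17/7) = 343 - 1*(-16/7) = 343 + 16/7 = 2417/7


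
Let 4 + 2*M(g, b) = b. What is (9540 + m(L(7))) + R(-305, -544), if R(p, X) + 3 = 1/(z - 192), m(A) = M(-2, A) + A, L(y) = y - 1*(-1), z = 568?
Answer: 3589673/376 ≈ 9547.0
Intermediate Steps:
M(g, b) = -2 + b/2
L(y) = 1 + y (L(y) = y + 1 = 1 + y)
m(A) = -2 + 3*A/2 (m(A) = (-2 + A/2) + A = -2 + 3*A/2)
R(p, X) = -1127/376 (R(p, X) = -3 + 1/(568 - 192) = -3 + 1/376 = -1127/376)
(9540 + m(L(7))) + R(-305, -544) = (9540 + (-2 + 3*(1 + 7)/2)) - 1127/376 = (9540 + (-2 + (3/2)*8)) - 1127/376 = (9540 + (-2 + 12)) - 1127/376 = (9540 + 10) - 1127/376 = 9550 - 1127/376 = 3589673/376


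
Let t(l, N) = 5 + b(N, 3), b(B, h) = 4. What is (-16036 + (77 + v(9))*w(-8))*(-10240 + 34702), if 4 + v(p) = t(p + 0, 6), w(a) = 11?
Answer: -370207908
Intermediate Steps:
t(l, N) = 9 (t(l, N) = 5 + 4 = 9)
v(p) = 5 (v(p) = -4 + 9 = 5)
(-16036 + (77 + v(9))*w(-8))*(-10240 + 34702) = (-16036 + (77 + 5)*11)*(-10240 + 34702) = (-16036 + 82*11)*24462 = (-16036 + 902)*24462 = -15134*24462 = -370207908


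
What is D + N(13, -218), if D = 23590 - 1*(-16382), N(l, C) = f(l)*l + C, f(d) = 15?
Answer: 39949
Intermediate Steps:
N(l, C) = C + 15*l (N(l, C) = 15*l + C = C + 15*l)
D = 39972 (D = 23590 + 16382 = 39972)
D + N(13, -218) = 39972 + (-218 + 15*13) = 39972 + (-218 + 195) = 39972 - 23 = 39949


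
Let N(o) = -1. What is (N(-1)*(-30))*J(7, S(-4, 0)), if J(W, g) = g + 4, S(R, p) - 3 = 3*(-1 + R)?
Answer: -240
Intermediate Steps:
S(R, p) = 3*R (S(R, p) = 3 + 3*(-1 + R) = 3 + (-3 + 3*R) = 3*R)
J(W, g) = 4 + g
(N(-1)*(-30))*J(7, S(-4, 0)) = (-1*(-30))*(4 + 3*(-4)) = 30*(4 - 12) = 30*(-8) = -240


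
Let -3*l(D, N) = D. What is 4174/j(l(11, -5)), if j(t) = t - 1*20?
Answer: -12522/71 ≈ -176.37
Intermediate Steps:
l(D, N) = -D/3
j(t) = -20 + t (j(t) = t - 20 = -20 + t)
4174/j(l(11, -5)) = 4174/(-20 - ⅓*11) = 4174/(-20 - 11/3) = 4174/(-71/3) = 4174*(-3/71) = -12522/71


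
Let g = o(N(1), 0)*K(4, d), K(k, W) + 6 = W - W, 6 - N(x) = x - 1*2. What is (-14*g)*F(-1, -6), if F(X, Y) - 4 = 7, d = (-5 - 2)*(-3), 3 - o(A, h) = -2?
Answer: 4620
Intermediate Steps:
N(x) = 8 - x (N(x) = 6 - (x - 1*2) = 6 - (x - 2) = 6 - (-2 + x) = 6 + (2 - x) = 8 - x)
o(A, h) = 5 (o(A, h) = 3 - 1*(-2) = 3 + 2 = 5)
d = 21 (d = -7*(-3) = 21)
K(k, W) = -6 (K(k, W) = -6 + (W - W) = -6 + 0 = -6)
F(X, Y) = 11 (F(X, Y) = 4 + 7 = 11)
g = -30 (g = 5*(-6) = -30)
(-14*g)*F(-1, -6) = -14*(-30)*11 = 420*11 = 4620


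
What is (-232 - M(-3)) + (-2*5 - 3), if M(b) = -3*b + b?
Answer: -251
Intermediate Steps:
M(b) = -2*b
(-232 - M(-3)) + (-2*5 - 3) = (-232 - (-2)*(-3)) + (-2*5 - 3) = (-232 - 1*6) + (-10 - 3) = (-232 - 6) - 13 = -238 - 13 = -251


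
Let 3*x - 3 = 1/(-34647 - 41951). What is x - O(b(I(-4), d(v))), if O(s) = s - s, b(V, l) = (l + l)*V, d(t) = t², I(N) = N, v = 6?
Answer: 229793/229794 ≈ 1.0000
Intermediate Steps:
x = 229793/229794 (x = 1 + 1/(3*(-34647 - 41951)) = 1 + (⅓)/(-76598) = 1 + (⅓)*(-1/76598) = 1 - 1/229794 = 229793/229794 ≈ 1.0000)
b(V, l) = 2*V*l (b(V, l) = (2*l)*V = 2*V*l)
O(s) = 0
x - O(b(I(-4), d(v))) = 229793/229794 - 1*0 = 229793/229794 + 0 = 229793/229794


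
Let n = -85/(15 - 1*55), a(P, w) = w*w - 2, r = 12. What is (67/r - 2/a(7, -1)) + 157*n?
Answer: 8189/24 ≈ 341.21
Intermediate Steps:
a(P, w) = -2 + w² (a(P, w) = w² - 2 = -2 + w²)
n = 17/8 (n = -85/(15 - 55) = -85/(-40) = -85*(-1/40) = 17/8 ≈ 2.1250)
(67/r - 2/a(7, -1)) + 157*n = (67/12 - 2/(-2 + (-1)²)) + 157*(17/8) = (67*(1/12) - 2/(-2 + 1)) + 2669/8 = (67/12 - 2/(-1)) + 2669/8 = (67/12 - 2*(-1)) + 2669/8 = (67/12 + 2) + 2669/8 = 91/12 + 2669/8 = 8189/24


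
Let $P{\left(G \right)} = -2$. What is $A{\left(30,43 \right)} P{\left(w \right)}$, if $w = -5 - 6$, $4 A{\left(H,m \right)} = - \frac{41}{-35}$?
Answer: $- \frac{41}{70} \approx -0.58571$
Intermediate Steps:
$A{\left(H,m \right)} = \frac{41}{140}$ ($A{\left(H,m \right)} = \frac{\left(-41\right) \frac{1}{-35}}{4} = \frac{\left(-41\right) \left(- \frac{1}{35}\right)}{4} = \frac{1}{4} \cdot \frac{41}{35} = \frac{41}{140}$)
$w = -11$ ($w = -5 - 6 = -11$)
$A{\left(30,43 \right)} P{\left(w \right)} = \frac{41}{140} \left(-2\right) = - \frac{41}{70}$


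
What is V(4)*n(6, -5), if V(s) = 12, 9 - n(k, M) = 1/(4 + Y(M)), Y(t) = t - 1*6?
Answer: 768/7 ≈ 109.71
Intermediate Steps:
Y(t) = -6 + t (Y(t) = t - 6 = -6 + t)
n(k, M) = 9 - 1/(-2 + M) (n(k, M) = 9 - 1/(4 + (-6 + M)) = 9 - 1/(-2 + M))
V(4)*n(6, -5) = 12*((-19 + 9*(-5))/(-2 - 5)) = 12*((-19 - 45)/(-7)) = 12*(-1/7*(-64)) = 12*(64/7) = 768/7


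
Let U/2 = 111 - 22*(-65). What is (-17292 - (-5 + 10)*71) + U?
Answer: -14565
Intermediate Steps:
U = 3082 (U = 2*(111 - 22*(-65)) = 2*(111 + 1430) = 2*1541 = 3082)
(-17292 - (-5 + 10)*71) + U = (-17292 - (-5 + 10)*71) + 3082 = (-17292 - 5*71) + 3082 = (-17292 - 1*355) + 3082 = (-17292 - 355) + 3082 = -17647 + 3082 = -14565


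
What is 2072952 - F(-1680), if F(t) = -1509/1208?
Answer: 2504127525/1208 ≈ 2.0730e+6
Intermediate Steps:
F(t) = -1509/1208 (F(t) = -1509*1/1208 = -1509/1208)
2072952 - F(-1680) = 2072952 - 1*(-1509/1208) = 2072952 + 1509/1208 = 2504127525/1208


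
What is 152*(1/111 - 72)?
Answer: -1214632/111 ≈ -10943.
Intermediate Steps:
152*(1/111 - 72) = 152*(-7991/111) = -1214632/111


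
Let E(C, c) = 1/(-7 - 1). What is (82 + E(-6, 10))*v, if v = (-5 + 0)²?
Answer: 16375/8 ≈ 2046.9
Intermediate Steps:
E(C, c) = -⅛ (E(C, c) = 1/(-8) = -⅛)
v = 25 (v = (-5)² = 25)
(82 + E(-6, 10))*v = (82 - ⅛)*25 = (655/8)*25 = 16375/8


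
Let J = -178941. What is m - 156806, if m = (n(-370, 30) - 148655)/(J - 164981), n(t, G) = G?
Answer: -53928884507/343922 ≈ -1.5681e+5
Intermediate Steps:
m = 148625/343922 (m = (30 - 148655)/(-178941 - 164981) = -148625/(-343922) = -148625*(-1/343922) = 148625/343922 ≈ 0.43215)
m - 156806 = 148625/343922 - 156806 = -53928884507/343922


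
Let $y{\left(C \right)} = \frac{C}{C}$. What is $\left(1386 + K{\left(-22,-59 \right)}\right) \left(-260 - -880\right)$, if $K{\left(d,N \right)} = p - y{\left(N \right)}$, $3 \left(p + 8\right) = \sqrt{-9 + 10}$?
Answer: $\frac{2561840}{3} \approx 8.5395 \cdot 10^{5}$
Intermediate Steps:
$y{\left(C \right)} = 1$
$p = - \frac{23}{3}$ ($p = -8 + \frac{\sqrt{-9 + 10}}{3} = -8 + \frac{\sqrt{1}}{3} = -8 + \frac{1}{3} \cdot 1 = -8 + \frac{1}{3} = - \frac{23}{3} \approx -7.6667$)
$K{\left(d,N \right)} = - \frac{26}{3}$ ($K{\left(d,N \right)} = - \frac{23}{3} - 1 = - \frac{26}{3}$)
$\left(1386 + K{\left(-22,-59 \right)}\right) \left(-260 - -880\right) = \left(1386 - \frac{26}{3}\right) \left(-260 - -880\right) = \frac{4132 \left(-260 + 880\right)}{3} = \frac{4132}{3} \cdot 620 = \frac{2561840}{3}$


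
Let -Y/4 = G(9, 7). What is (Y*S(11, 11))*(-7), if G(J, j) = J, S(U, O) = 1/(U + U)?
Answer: 126/11 ≈ 11.455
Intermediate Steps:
S(U, O) = 1/(2*U)
Y = -36 (Y = -4*9 = -36)
(Y*S(11, 11))*(-7) = -18/11*(-7) = 126/11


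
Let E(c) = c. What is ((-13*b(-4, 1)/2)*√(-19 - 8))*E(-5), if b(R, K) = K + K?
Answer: 195*I*√3 ≈ 337.75*I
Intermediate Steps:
b(R, K) = 2*K
((-13*b(-4, 1)/2)*√(-19 - 8))*E(-5) = ((-13*2*1/2)*√(-19 - 8))*(-5) = ((-26/2)*√(-27))*(-5) = ((-13*1)*(3*I*√3))*(-5) = -39*I*√3*(-5) = 195*I*√3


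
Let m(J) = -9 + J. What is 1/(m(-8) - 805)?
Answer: -1/822 ≈ -0.0012165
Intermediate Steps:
1/(m(-8) - 805) = 1/((-9 - 8) - 805) = 1/(-17 - 805) = 1/(-822) = -1/822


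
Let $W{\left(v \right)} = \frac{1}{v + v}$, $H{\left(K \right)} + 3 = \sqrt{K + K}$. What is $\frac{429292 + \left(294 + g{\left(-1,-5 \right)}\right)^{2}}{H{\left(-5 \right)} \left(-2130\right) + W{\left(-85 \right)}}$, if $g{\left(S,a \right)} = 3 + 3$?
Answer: $\frac{95898084652360}{2491209617401} + \frac{31966057644000 i \sqrt{10}}{2491209617401} \approx 38.495 + 40.577 i$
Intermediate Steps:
$H{\left(K \right)} = -3 + \sqrt{2} \sqrt{K}$ ($H{\left(K \right)} = -3 + \sqrt{K + K} = -3 + \sqrt{2 K} = -3 + \sqrt{2} \sqrt{K}$)
$g{\left(S,a \right)} = 6$
$W{\left(v \right)} = \frac{1}{2 v}$
$\frac{429292 + \left(294 + g{\left(-1,-5 \right)}\right)^{2}}{H{\left(-5 \right)} \left(-2130\right) + W{\left(-85 \right)}} = \frac{429292 + \left(294 + 6\right)^{2}}{\left(-3 + \sqrt{2} \sqrt{-5}\right) \left(-2130\right) + \frac{1}{2 \left(-85\right)}} = \frac{429292 + 300^{2}}{\left(-3 + \sqrt{2} i \sqrt{5}\right) \left(-2130\right) + \frac{1}{2} \left(- \frac{1}{85}\right)} = \frac{429292 + 90000}{\left(-3 + i \sqrt{10}\right) \left(-2130\right) - \frac{1}{170}} = \frac{519292}{\left(6390 - 2130 i \sqrt{10}\right) - \frac{1}{170}} = \frac{519292}{\frac{1086299}{170} - 2130 i \sqrt{10}}$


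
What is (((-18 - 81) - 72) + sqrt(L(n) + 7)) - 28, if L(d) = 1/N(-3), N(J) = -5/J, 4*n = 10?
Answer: -199 + sqrt(190)/5 ≈ -196.24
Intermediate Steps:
n = 5/2 (n = (1/4)*10 = 5/2 ≈ 2.5000)
L(d) = 3/5 (L(d) = 1/(-5/(-3)) = 1/(-5*(-1/3)) = 1/(5/3) = 3/5)
(((-18 - 81) - 72) + sqrt(L(n) + 7)) - 28 = (((-18 - 81) - 72) + sqrt(3/5 + 7)) - 28 = ((-99 - 72) + sqrt(38/5)) - 28 = (-171 + sqrt(190)/5) - 28 = -199 + sqrt(190)/5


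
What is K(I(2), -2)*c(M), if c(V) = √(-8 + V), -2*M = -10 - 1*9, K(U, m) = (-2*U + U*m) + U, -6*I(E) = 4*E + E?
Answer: 5*√6/2 ≈ 6.1237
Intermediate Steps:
I(E) = -5*E/6 (I(E) = -(4*E + E)/6 = -5*E/6)
K(U, m) = -U + U*m
M = 19/2 (M = -(-10 - 1*9)/2 = -(-10 - 9)/2 = -½*(-19) = 19/2 ≈ 9.5000)
K(I(2), -2)*c(M) = ((-⅚*2)*(-1 - 2))*√(-8 + 19/2) = (-5/3*(-3))*√(3/2) = 5*(√6/2) = 5*√6/2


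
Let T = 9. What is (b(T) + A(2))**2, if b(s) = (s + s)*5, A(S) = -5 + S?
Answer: 7569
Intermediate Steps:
b(s) = 10*s (b(s) = (2*s)*5 = 10*s)
(b(T) + A(2))**2 = (10*9 + (-5 + 2))**2 = (90 - 3)**2 = 87**2 = 7569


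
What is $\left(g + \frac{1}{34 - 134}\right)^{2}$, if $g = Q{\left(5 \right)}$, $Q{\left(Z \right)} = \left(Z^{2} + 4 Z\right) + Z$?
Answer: $\frac{24990001}{10000} \approx 2499.0$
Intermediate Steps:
$Q{\left(Z \right)} = Z^{2} + 5 Z$
$g = 50$ ($g = 5 \left(5 + 5\right) = 5 \cdot 10 = 50$)
$\left(g + \frac{1}{34 - 134}\right)^{2} = \left(50 + \frac{1}{34 - 134}\right)^{2} = \left(50 + \frac{1}{-100}\right)^{2} = \left(50 - \frac{1}{100}\right)^{2} = \left(\frac{4999}{100}\right)^{2} = \frac{24990001}{10000}$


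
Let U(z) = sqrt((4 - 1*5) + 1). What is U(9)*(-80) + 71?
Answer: 71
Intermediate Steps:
U(z) = 0 (U(z) = sqrt((4 - 5) + 1) = sqrt(-1 + 1) = sqrt(0) = 0)
U(9)*(-80) + 71 = 0*(-80) + 71 = 0 + 71 = 71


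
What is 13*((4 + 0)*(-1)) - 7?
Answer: -59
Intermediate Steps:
13*((4 + 0)*(-1)) - 7 = 13*(4*(-1)) - 7 = 13*(-4) - 7 = -52 - 7 = -59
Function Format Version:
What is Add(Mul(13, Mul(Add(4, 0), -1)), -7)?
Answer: -59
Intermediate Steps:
Add(Mul(13, Mul(Add(4, 0), -1)), -7) = Add(Mul(13, Mul(4, -1)), -7) = Add(Mul(13, -4), -7) = Add(-52, -7) = -59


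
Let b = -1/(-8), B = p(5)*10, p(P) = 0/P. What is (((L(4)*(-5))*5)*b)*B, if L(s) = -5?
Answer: 0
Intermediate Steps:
p(P) = 0
B = 0 (B = 0*10 = 0)
b = ⅛ (b = -⅛*(-1) = ⅛ ≈ 0.12500)
(((L(4)*(-5))*5)*b)*B = ((-5*(-5)*5)*(⅛))*0 = ((25*5)*(⅛))*0 = (125*(⅛))*0 = (125/8)*0 = 0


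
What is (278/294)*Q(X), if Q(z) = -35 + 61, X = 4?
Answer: 3614/147 ≈ 24.585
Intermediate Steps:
Q(z) = 26
(278/294)*Q(X) = (278/294)*26 = (278*(1/294))*26 = (139/147)*26 = 3614/147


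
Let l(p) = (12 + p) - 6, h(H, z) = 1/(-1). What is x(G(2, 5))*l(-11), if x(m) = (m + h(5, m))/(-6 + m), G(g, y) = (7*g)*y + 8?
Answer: -385/72 ≈ -5.3472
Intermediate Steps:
G(g, y) = 8 + 7*g*y (G(g, y) = 7*g*y + 8 = 8 + 7*g*y)
h(H, z) = -1
l(p) = 6 + p
x(m) = (-1 + m)/(-6 + m) (x(m) = (m - 1)/(-6 + m) = (-1 + m)/(-6 + m))
x(G(2, 5))*l(-11) = ((-1 + (8 + 7*2*5))/(-6 + (8 + 7*2*5)))*(6 - 11) = ((-1 + (8 + 70))/(-6 + (8 + 70)))*(-5) = ((-1 + 78)/(-6 + 78))*(-5) = (77/72)*(-5) = -385/72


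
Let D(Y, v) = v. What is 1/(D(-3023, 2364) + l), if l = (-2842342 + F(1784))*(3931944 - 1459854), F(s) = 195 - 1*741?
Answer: -1/7027874993556 ≈ -1.4229e-13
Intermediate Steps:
F(s) = -546 (F(s) = 195 - 741 = -546)
l = -7027874995920 (l = (-2842342 - 546)*(3931944 - 1459854) = -2842888*2472090 = -7027874995920)
1/(D(-3023, 2364) + l) = 1/(2364 - 7027874995920) = 1/(-7027874993556) = -1/7027874993556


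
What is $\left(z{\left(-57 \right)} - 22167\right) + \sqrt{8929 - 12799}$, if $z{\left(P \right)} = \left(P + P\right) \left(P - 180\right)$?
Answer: $4851 + 3 i \sqrt{430} \approx 4851.0 + 62.209 i$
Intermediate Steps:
$z{\left(P \right)} = 2 P \left(-180 + P\right)$
$\left(z{\left(-57 \right)} - 22167\right) + \sqrt{8929 - 12799} = \left(2 \left(-57\right) \left(-180 - 57\right) - 22167\right) + \sqrt{8929 - 12799} = \left(2 \left(-57\right) \left(-237\right) - 22167\right) + \sqrt{-3870} = \left(27018 - 22167\right) + 3 i \sqrt{430} = 4851 + 3 i \sqrt{430}$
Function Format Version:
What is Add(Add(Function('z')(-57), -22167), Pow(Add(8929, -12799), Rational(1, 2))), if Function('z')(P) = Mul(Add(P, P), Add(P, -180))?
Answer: Add(4851, Mul(3, I, Pow(430, Rational(1, 2)))) ≈ Add(4851.0, Mul(62.209, I))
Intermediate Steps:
Function('z')(P) = Mul(2, P, Add(-180, P)) (Function('z')(P) = Mul(Mul(2, P), Add(-180, P)) = Mul(2, P, Add(-180, P)))
Add(Add(Function('z')(-57), -22167), Pow(Add(8929, -12799), Rational(1, 2))) = Add(Add(Mul(2, -57, Add(-180, -57)), -22167), Pow(Add(8929, -12799), Rational(1, 2))) = Add(Add(Mul(2, -57, -237), -22167), Pow(-3870, Rational(1, 2))) = Add(Add(27018, -22167), Mul(3, I, Pow(430, Rational(1, 2)))) = Add(4851, Mul(3, I, Pow(430, Rational(1, 2))))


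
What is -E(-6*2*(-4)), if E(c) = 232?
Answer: -232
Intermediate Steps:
-E(-6*2*(-4)) = -1*232 = -232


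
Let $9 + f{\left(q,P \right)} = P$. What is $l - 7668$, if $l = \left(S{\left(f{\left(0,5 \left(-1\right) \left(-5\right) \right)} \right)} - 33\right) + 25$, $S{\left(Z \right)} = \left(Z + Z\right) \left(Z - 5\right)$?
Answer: $-7324$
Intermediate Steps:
$f{\left(q,P \right)} = -9 + P$
$S{\left(Z \right)} = 2 Z \left(-5 + Z\right)$
$l = 344$ ($l = \left(2 \left(-9 + 5 \left(-1\right) \left(-5\right)\right) \left(-5 - \left(9 - 5 \left(-1\right) \left(-5\right)\right)\right) - 33\right) + 25 = \left(2 \left(-9 - -25\right) \left(-5 - -16\right) - 33\right) + 25 = \left(2 \left(-9 + 25\right) \left(-5 + \left(-9 + 25\right)\right) - 33\right) + 25 = \left(2 \cdot 16 \left(-5 + 16\right) - 33\right) + 25 = \left(2 \cdot 16 \cdot 11 - 33\right) + 25 = \left(352 - 33\right) + 25 = 319 + 25 = 344$)
$l - 7668 = 344 - 7668 = -7324$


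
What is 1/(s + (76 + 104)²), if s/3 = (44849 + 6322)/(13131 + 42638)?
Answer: 55769/1807069113 ≈ 3.0862e-5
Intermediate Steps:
s = 153513/55769 (s = 3*((44849 + 6322)/(13131 + 42638)) = 3*(51171/55769) = 153513/55769 ≈ 2.7527)
1/(s + (76 + 104)²) = 1/(153513/55769 + (76 + 104)²) = 1/(153513/55769 + 180²) = 1/(153513/55769 + 32400) = 1/(1807069113/55769) = 55769/1807069113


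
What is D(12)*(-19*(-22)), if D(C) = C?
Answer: 5016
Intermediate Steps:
D(12)*(-19*(-22)) = 12*(-19*(-22)) = 12*418 = 5016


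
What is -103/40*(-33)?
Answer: 3399/40 ≈ 84.975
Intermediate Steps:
-103/40*(-33) = 3399/40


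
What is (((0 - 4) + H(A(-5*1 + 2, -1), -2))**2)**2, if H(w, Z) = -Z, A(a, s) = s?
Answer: 16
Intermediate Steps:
(((0 - 4) + H(A(-5*1 + 2, -1), -2))**2)**2 = (((0 - 4) - 1*(-2))**2)**2 = ((-4 + 2)**2)**2 = ((-2)**2)**2 = 4**2 = 16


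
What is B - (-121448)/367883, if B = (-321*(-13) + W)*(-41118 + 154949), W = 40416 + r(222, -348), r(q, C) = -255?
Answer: 1856552297717630/367883 ≈ 5.0466e+9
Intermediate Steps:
W = 40161 (W = 40416 - 255 = 40161)
B = 5046583554 (B = (-321*(-13) + 40161)*(-41118 + 154949) = (4173 + 40161)*113831 = 44334*113831 = 5046583554)
B - (-121448)/367883 = 5046583554 - (-121448)/367883 = 5046583554 - 1*(-121448/367883) = 5046583554 + 121448/367883 = 1856552297717630/367883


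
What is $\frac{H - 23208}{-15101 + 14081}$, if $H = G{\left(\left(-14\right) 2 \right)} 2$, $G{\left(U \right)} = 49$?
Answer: $\frac{2311}{102} \approx 22.657$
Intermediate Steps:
$H = 98$ ($H = 49 \cdot 2 = 98$)
$\frac{H - 23208}{-15101 + 14081} = \frac{98 - 23208}{-15101 + 14081} = - \frac{23110}{-1020} = \left(-23110\right) \left(- \frac{1}{1020}\right) = \frac{2311}{102}$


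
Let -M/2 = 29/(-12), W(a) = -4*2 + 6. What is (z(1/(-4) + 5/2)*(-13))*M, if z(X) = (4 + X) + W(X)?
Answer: -6409/24 ≈ -267.04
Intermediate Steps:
W(a) = -2 (W(a) = -8 + 6 = -2)
z(X) = 2 + X (z(X) = (4 + X) - 2 = 2 + X)
M = 29/6 (M = -58/(-12) = -58*(-1)/12 = -2*(-29/12) = 29/6 ≈ 4.8333)
(z(1/(-4) + 5/2)*(-13))*M = ((2 + (1/(-4) + 5/2))*(-13))*(29/6) = ((2 + (1*(-¼) + 5*(½)))*(-13))*(29/6) = ((2 + (-¼ + 5/2))*(-13))*(29/6) = ((2 + 9/4)*(-13))*(29/6) = ((17/4)*(-13))*(29/6) = -221/4*29/6 = -6409/24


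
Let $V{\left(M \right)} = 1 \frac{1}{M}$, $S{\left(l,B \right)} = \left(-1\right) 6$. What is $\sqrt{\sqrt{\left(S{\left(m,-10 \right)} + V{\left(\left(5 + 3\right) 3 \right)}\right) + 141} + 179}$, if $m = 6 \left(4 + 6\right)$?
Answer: $\frac{\sqrt{6444 + 3 \sqrt{19446}}}{6} \approx 13.807$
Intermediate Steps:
$m = 60$ ($m = 6 \cdot 10 = 60$)
$S{\left(l,B \right)} = -6$
$V{\left(M \right)} = \frac{1}{M}$
$\sqrt{\sqrt{\left(S{\left(m,-10 \right)} + V{\left(\left(5 + 3\right) 3 \right)}\right) + 141} + 179} = \sqrt{\sqrt{\left(-6 + \frac{1}{\left(5 + 3\right) 3}\right) + 141} + 179} = \sqrt{\sqrt{\left(-6 + \frac{1}{8 \cdot 3}\right) + 141} + 179} = \sqrt{\sqrt{\left(-6 + \frac{1}{24}\right) + 141} + 179} = \sqrt{\sqrt{- \frac{143}{24} + 141} + 179} = \sqrt{\sqrt{\frac{3241}{24}} + 179} = \sqrt{\frac{\sqrt{19446}}{12} + 179} = \sqrt{179 + \frac{\sqrt{19446}}{12}}$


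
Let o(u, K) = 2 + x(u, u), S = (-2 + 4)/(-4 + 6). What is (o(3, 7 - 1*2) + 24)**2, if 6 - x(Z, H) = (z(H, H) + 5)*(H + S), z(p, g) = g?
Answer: 0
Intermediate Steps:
S = 1 (S = 2/2 = 2*(1/2) = 1)
x(Z, H) = 6 - (1 + H)*(5 + H) (x(Z, H) = 6 - (H + 5)*(H + 1) = 6 - (5 + H)*(1 + H) = 6 - (1 + H)*(5 + H))
o(u, K) = 3 - u**2 - 6*u (o(u, K) = 2 + (1 - u**2 - 6*u) = 3 - u**2 - 6*u)
(o(3, 7 - 1*2) + 24)**2 = ((3 - 1*3**2 - 6*3) + 24)**2 = ((3 - 1*9 - 18) + 24)**2 = ((3 - 9 - 18) + 24)**2 = (-24 + 24)**2 = 0**2 = 0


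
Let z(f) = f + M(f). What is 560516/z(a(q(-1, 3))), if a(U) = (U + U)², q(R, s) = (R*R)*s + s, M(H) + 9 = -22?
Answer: 560516/113 ≈ 4960.3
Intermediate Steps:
M(H) = -31 (M(H) = -9 - 22 = -31)
q(R, s) = s + s*R² (q(R, s) = R²*s + s = s*R² + s = s + s*R²)
a(U) = 4*U² (a(U) = (2*U)² = 4*U²)
z(f) = -31 + f (z(f) = f - 31 = -31 + f)
560516/z(a(q(-1, 3))) = 560516/(-31 + 4*(3*(1 + (-1)²))²) = 560516/(-31 + 4*(3*(1 + 1))²) = 560516/(-31 + 4*(3*2)²) = 560516/(-31 + 4*6²) = 560516/(-31 + 4*36) = 560516/(-31 + 144) = 560516/113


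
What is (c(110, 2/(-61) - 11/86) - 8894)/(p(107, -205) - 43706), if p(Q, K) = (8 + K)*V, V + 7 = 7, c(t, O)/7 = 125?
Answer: 8019/43706 ≈ 0.18348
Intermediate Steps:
c(t, O) = 875 (c(t, O) = 7*125 = 875)
V = 0 (V = -7 + 7 = 0)
p(Q, K) = 0 (p(Q, K) = (8 + K)*0 = 0)
(c(110, 2/(-61) - 11/86) - 8894)/(p(107, -205) - 43706) = (875 - 8894)/(0 - 43706) = -8019/(-43706) = -8019*(-1/43706) = 8019/43706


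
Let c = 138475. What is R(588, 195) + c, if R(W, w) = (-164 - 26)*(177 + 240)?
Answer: 59245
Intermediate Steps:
R(W, w) = -79230 (R(W, w) = -190*417 = -79230)
R(588, 195) + c = -79230 + 138475 = 59245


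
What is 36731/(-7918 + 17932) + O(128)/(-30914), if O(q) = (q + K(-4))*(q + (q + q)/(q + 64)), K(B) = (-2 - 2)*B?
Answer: 474500699/154786398 ≈ 3.0655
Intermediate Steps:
K(B) = -4*B
O(q) = (16 + q)*(q + 2*q/(64 + q)) (O(q) = (q - 4*(-4))*(q + (q + q)/(q + 64)) = (q + 16)*(q + (2*q)/(64 + q)) = (16 + q)*(q + 2*q/(64 + q)))
36731/(-7918 + 17932) + O(128)/(-30914) = 36731/(-7918 + 17932) + (128*(1056 + 128² + 82*128)/(64 + 128))/(-30914) = 36731/10014 + (128*(1056 + 16384 + 10496)/192)*(-1/30914) = 36731*(1/10014) + (128*(1/192)*27936)*(-1/30914) = 36731/10014 + 18624*(-1/30914) = 36731/10014 - 9312/15457 = 474500699/154786398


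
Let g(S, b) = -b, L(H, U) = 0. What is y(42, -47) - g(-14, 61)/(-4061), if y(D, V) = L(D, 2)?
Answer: -61/4061 ≈ -0.015021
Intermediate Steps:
y(D, V) = 0
y(42, -47) - g(-14, 61)/(-4061) = 0 - (-1*61)/(-4061) = 0 - (-61)*(-1)/4061 = 0 - 1*61/4061 = 0 - 61/4061 = -61/4061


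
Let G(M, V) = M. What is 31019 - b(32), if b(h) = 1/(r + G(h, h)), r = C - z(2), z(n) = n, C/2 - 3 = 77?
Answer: 5893609/190 ≈ 31019.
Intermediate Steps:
C = 160 (C = 6 + 2*77 = 6 + 154 = 160)
r = 158 (r = 160 - 1*2 = 160 - 2 = 158)
b(h) = 1/(158 + h)
31019 - b(32) = 31019 - 1/(158 + 32) = 31019 - 1/190 = 5893609/190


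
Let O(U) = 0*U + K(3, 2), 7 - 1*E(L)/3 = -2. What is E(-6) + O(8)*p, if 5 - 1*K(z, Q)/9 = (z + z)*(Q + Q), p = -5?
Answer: 882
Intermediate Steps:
E(L) = 27 (E(L) = 21 - 3*(-2) = 21 + 6 = 27)
K(z, Q) = 45 - 36*Q*z (K(z, Q) = 45 - 9*(z + z)*(Q + Q) = 45 - 9*2*z*2*Q = 45 - 36*Q*z)
O(U) = -171 (O(U) = 0*U + (45 - 36*2*3) = 0 + (45 - 216) = 0 - 171 = -171)
E(-6) + O(8)*p = 27 - 171*(-5) = 27 + 855 = 882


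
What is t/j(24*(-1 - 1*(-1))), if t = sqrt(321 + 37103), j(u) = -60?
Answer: -sqrt(2339)/15 ≈ -3.2242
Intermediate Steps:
t = 4*sqrt(2339) (t = sqrt(37424) = 4*sqrt(2339) ≈ 193.45)
t/j(24*(-1 - 1*(-1))) = (4*sqrt(2339))/(-60) = (4*sqrt(2339))*(-1/60) = -sqrt(2339)/15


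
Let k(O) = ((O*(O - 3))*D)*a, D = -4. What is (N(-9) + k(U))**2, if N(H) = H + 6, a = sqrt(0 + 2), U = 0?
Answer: 9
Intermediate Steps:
a = sqrt(2) ≈ 1.4142
N(H) = 6 + H
k(O) = -4*O*sqrt(2)*(-3 + O) (k(O) = ((O*(O - 3))*(-4))*sqrt(2) = ((O*(-3 + O))*(-4))*sqrt(2) = (-4*O*(-3 + O))*sqrt(2) = -4*O*sqrt(2)*(-3 + O))
(N(-9) + k(U))**2 = ((6 - 9) + 4*0*sqrt(2)*(3 - 1*0))**2 = (-3 + 4*0*sqrt(2)*(3 + 0))**2 = (-3 + 4*0*sqrt(2)*3)**2 = (-3 + 0)**2 = (-3)**2 = 9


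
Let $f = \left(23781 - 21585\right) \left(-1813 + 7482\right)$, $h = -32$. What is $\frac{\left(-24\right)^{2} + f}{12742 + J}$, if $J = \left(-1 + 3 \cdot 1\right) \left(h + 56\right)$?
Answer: $\frac{1244970}{1279} \approx 973.39$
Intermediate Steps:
$f = 12449124$ ($f = 2196 \cdot 5669 = 12449124$)
$J = 48$ ($J = \left(-1 + 3 \cdot 1\right) \left(-32 + 56\right) = \left(-1 + 3\right) 24 = 2 \cdot 24 = 48$)
$\frac{\left(-24\right)^{2} + f}{12742 + J} = \frac{\left(-24\right)^{2} + 12449124}{12742 + 48} = \frac{576 + 12449124}{12790} = 12449700 \cdot \frac{1}{12790} = \frac{1244970}{1279}$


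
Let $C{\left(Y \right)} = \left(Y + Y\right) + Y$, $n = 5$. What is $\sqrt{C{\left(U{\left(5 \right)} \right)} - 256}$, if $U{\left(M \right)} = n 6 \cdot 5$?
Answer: $\sqrt{194} \approx 13.928$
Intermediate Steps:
$U{\left(M \right)} = 150$ ($U{\left(M \right)} = 5 \cdot 6 \cdot 5 = 30 \cdot 5 = 150$)
$C{\left(Y \right)} = 3 Y$ ($C{\left(Y \right)} = 2 Y + Y = 3 Y$)
$\sqrt{C{\left(U{\left(5 \right)} \right)} - 256} = \sqrt{3 \cdot 150 - 256} = \sqrt{450 - 256} = \sqrt{194}$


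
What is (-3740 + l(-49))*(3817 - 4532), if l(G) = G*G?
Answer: 957385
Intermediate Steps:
l(G) = G²
(-3740 + l(-49))*(3817 - 4532) = (-3740 + (-49)²)*(3817 - 4532) = (-3740 + 2401)*(-715) = -1339*(-715) = 957385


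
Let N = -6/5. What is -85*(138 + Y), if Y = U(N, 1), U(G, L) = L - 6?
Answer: -11305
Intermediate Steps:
N = -6/5 (N = -6*⅕ = -6/5 ≈ -1.2000)
U(G, L) = -6 + L
Y = -5 (Y = -6 + 1 = -5)
-85*(138 + Y) = -85*(138 - 5) = -85*133 = -11305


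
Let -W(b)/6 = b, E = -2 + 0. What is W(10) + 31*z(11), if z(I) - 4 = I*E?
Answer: -618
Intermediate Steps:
E = -2
W(b) = -6*b
z(I) = 4 - 2*I (z(I) = 4 + I*(-2) = 4 - 2*I)
W(10) + 31*z(11) = -6*10 + 31*(4 - 2*11) = -60 + 31*(4 - 22) = -60 + 31*(-18) = -60 - 558 = -618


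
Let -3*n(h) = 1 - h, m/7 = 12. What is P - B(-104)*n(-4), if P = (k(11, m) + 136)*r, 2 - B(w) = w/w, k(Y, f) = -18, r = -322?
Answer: -113983/3 ≈ -37994.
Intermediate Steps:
m = 84 (m = 7*12 = 84)
B(w) = 1 (B(w) = 2 - w/w = 2 - 1*1 = 2 - 1 = 1)
n(h) = -⅓ + h/3 (n(h) = -(1 - h)/3 = -⅓ + h/3)
P = -37996 (P = (-18 + 136)*(-322) = 118*(-322) = -37996)
P - B(-104)*n(-4) = -37996 - (-⅓ + (⅓)*(-4)) = -37996 - (-⅓ - 4/3) = -37996 - (-5)/3 = -37996 - 1*(-5/3) = -37996 + 5/3 = -113983/3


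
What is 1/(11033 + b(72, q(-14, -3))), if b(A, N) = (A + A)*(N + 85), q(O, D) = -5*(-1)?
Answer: 1/23993 ≈ 4.1679e-5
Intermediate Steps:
q(O, D) = 5
b(A, N) = 2*A*(85 + N) (b(A, N) = (2*A)*(85 + N) = 2*A*(85 + N))
1/(11033 + b(72, q(-14, -3))) = 1/(11033 + 2*72*(85 + 5)) = 1/(11033 + 2*72*90) = 1/(11033 + 12960) = 1/23993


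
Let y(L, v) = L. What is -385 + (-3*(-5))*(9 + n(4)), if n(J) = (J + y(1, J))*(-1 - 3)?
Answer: -550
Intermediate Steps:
n(J) = -4 - 4*J (n(J) = (J + 1)*(-1 - 3) = (1 + J)*(-4) = -4 - 4*J)
-385 + (-3*(-5))*(9 + n(4)) = -385 + (-3*(-5))*(9 + (-4 - 4*4)) = -385 + 15*(9 + (-4 - 16)) = -385 + 15*(9 - 20) = -385 + 15*(-11) = -385 - 165 = -550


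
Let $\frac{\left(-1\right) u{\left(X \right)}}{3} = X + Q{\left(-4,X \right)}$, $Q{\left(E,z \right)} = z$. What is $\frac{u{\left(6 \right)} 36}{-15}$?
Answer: $\frac{432}{5} \approx 86.4$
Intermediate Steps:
$u{\left(X \right)} = - 6 X$ ($u{\left(X \right)} = - 3 \left(X + X\right) = - 3 \cdot 2 X = - 6 X$)
$\frac{u{\left(6 \right)} 36}{-15} = \frac{\left(-6\right) 6 \cdot 36}{-15} = \left(-36\right) 36 \left(- \frac{1}{15}\right) = \left(-1296\right) \left(- \frac{1}{15}\right) = \frac{432}{5}$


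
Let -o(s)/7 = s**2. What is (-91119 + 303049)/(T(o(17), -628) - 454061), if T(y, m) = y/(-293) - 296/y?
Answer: -62809588135/134567741911 ≈ -0.46675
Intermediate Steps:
o(s) = -7*s**2
T(y, m) = -296/y - y/293 (T(y, m) = y*(-1/293) - 296/y = -y/293 - 296/y = -296/y - y/293)
(-91119 + 303049)/(T(o(17), -628) - 454061) = (-91119 + 303049)/((-296/((-7*17**2)) - (-7)*17**2/293) - 454061) = 211930/((-296/((-7*289)) - (-7)*289/293) - 454061) = 211930/((-296/(-2023) - 1/293*(-2023)) - 454061) = 211930/((-296*(-1/2023) + 2023/293) - 454061) = 211930/((296/2023 + 2023/293) - 454061) = 211930/(4179257/592739 - 454061) = 211930/(-269135483822/592739) = 211930*(-592739/269135483822) = -62809588135/134567741911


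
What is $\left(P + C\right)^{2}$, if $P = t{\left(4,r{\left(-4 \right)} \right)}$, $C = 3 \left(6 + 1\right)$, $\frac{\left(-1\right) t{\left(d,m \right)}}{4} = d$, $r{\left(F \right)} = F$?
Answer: $25$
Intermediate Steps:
$t{\left(d,m \right)} = - 4 d$
$C = 21$ ($C = 3 \cdot 7 = 21$)
$P = -16$ ($P = \left(-4\right) 4 = -16$)
$\left(P + C\right)^{2} = \left(-16 + 21\right)^{2} = 5^{2} = 25$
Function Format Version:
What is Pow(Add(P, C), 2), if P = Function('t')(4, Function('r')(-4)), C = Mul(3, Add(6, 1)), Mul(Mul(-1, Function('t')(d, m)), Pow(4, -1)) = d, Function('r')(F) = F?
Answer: 25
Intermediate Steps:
Function('t')(d, m) = Mul(-4, d)
C = 21 (C = Mul(3, 7) = 21)
P = -16 (P = Mul(-4, 4) = -16)
Pow(Add(P, C), 2) = Pow(Add(-16, 21), 2) = Pow(5, 2) = 25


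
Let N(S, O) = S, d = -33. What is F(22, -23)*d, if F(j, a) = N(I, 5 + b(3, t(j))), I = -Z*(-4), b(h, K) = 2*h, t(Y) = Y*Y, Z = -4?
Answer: 528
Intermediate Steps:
t(Y) = Y²
I = -16 (I = -1*(-4)*(-4) = 4*(-4) = -16)
F(j, a) = -16
F(22, -23)*d = -16*(-33) = 528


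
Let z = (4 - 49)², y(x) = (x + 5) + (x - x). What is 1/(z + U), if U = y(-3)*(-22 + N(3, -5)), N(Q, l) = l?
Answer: 1/1971 ≈ 0.00050736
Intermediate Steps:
y(x) = 5 + x (y(x) = (5 + x) + 0 = 5 + x)
z = 2025 (z = (-45)² = 2025)
U = -54 (U = (5 - 3)*(-22 - 5) = 2*(-27) = -54)
1/(z + U) = 1/(2025 - 54) = 1/1971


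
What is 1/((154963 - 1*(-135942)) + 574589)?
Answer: 1/865494 ≈ 1.1554e-6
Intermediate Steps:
1/((154963 - 1*(-135942)) + 574589) = 1/((154963 + 135942) + 574589) = 1/(290905 + 574589) = 1/865494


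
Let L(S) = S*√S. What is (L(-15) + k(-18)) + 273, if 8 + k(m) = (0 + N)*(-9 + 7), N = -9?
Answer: 283 - 15*I*√15 ≈ 283.0 - 58.095*I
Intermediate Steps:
L(S) = S^(3/2)
k(m) = 10 (k(m) = -8 + (0 - 9)*(-9 + 7) = -8 - 9*(-2) = -8 + 18 = 10)
(L(-15) + k(-18)) + 273 = ((-15)^(3/2) + 10) + 273 = (-15*I*√15 + 10) + 273 = (10 - 15*I*√15) + 273 = 283 - 15*I*√15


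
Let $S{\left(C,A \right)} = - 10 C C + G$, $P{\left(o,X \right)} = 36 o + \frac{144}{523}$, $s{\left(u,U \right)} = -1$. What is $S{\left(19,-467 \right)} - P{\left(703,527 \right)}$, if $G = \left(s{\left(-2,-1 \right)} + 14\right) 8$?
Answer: $- \frac{15069866}{523} \approx -28814.0$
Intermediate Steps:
$G = 104$ ($G = \left(-1 + 14\right) 8 = 13 \cdot 8 = 104$)
$P{\left(o,X \right)} = \frac{144}{523} + 36 o$ ($P{\left(o,X \right)} = 36 o + 144 \cdot \frac{1}{523} = 36 o + \frac{144}{523} = \frac{144}{523} + 36 o$)
$S{\left(C,A \right)} = 104 - 10 C^{2}$ ($S{\left(C,A \right)} = - 10 C C + 104 = - 10 C^{2} + 104 = 104 - 10 C^{2}$)
$S{\left(19,-467 \right)} - P{\left(703,527 \right)} = \left(104 - 10 \cdot 19^{2}\right) - \left(\frac{144}{523} + 36 \cdot 703\right) = \left(104 - 3610\right) - \left(\frac{144}{523} + 25308\right) = \left(104 - 3610\right) - \frac{13236228}{523} = -3506 - \frac{13236228}{523} = - \frac{15069866}{523}$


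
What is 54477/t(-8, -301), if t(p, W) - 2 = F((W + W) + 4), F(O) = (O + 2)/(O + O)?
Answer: 1809847/83 ≈ 21805.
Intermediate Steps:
F(O) = (2 + O)/(2*O) (F(O) = (2 + O)/((2*O)) = (2 + O)*(1/(2*O)) = (2 + O)/(2*O))
t(p, W) = 2 + (6 + 2*W)/(2*(4 + 2*W)) (t(p, W) = 2 + (2 + ((W + W) + 4))/(2*((W + W) + 4)) = 2 + (2 + (2*W + 4))/(2*(2*W + 4)) = 2 + (2 + (4 + 2*W))/(2*(4 + 2*W)) = 2 + (6 + 2*W)/(2*(4 + 2*W)))
54477/t(-8, -301) = 54477/(((11 + 5*(-301))/(2*(2 - 301)))) = 54477/(((½)*(11 - 1505)/(-299))) = 54477/(((½)*(-1/299)*(-1494))) = 54477/(747/299) = 54477*(299/747) = 1809847/83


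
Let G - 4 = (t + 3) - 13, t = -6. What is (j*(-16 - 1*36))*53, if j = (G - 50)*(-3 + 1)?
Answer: -341744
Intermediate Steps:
G = -12 (G = 4 + ((-6 + 3) - 13) = 4 + (-3 - 13) = 4 - 16 = -12)
j = 124 (j = (-12 - 50)*(-3 + 1) = -62*(-2) = 124)
(j*(-16 - 1*36))*53 = (124*(-16 - 1*36))*53 = (124*(-16 - 36))*53 = (124*(-52))*53 = -6448*53 = -341744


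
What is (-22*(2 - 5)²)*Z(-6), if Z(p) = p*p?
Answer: -7128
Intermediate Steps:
Z(p) = p²
(-22*(2 - 5)²)*Z(-6) = -22*(2 - 5)²*(-6)² = -22*(-3)²*36 = -22*9*36 = -198*36 = -7128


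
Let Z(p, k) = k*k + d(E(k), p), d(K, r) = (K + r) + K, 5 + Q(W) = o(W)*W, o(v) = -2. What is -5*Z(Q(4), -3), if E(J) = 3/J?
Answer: 30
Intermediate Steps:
Q(W) = -5 - 2*W
d(K, r) = r + 2*K
Z(p, k) = p + k**2 + 6/k (Z(p, k) = k*k + (p + 2*(3/k)) = k**2 + (p + 6/k) = p + k**2 + 6/k)
-5*Z(Q(4), -3) = -5*((-5 - 2*4) + (-3)**2 + 6/(-3)) = -5*((-5 - 8) + 9 + 6*(-1/3)) = -5*(-13 + 9 - 2) = -5*(-6) = 30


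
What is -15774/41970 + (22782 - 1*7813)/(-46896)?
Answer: -227997739/328037520 ≈ -0.69504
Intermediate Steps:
-15774/41970 + (22782 - 1*7813)/(-46896) = -15774*1/41970 + (22782 - 7813)*(-1/46896) = -2629/6995 + 14969*(-1/46896) = -2629/6995 - 14969/46896 = -227997739/328037520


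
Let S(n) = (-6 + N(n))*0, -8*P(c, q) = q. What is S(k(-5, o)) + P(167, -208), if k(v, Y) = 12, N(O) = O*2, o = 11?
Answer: 26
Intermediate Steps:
P(c, q) = -q/8
N(O) = 2*O
S(n) = 0 (S(n) = (-6 + 2*n)*0 = 0)
S(k(-5, o)) + P(167, -208) = 0 - 1/8*(-208) = 0 + 26 = 26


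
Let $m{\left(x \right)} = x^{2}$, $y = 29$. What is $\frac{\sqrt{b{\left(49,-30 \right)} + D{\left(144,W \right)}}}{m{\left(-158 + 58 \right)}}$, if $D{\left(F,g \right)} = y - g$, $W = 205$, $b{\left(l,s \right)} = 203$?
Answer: $\frac{3 \sqrt{3}}{10000} \approx 0.00051962$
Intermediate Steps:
$D{\left(F,g \right)} = 29 - g$
$\frac{\sqrt{b{\left(49,-30 \right)} + D{\left(144,W \right)}}}{m{\left(-158 + 58 \right)}} = \frac{\sqrt{203 + \left(29 - 205\right)}}{\left(-158 + 58\right)^{2}} = \frac{\sqrt{203 + \left(29 - 205\right)}}{\left(-100\right)^{2}} = \frac{\sqrt{203 - 176}}{10000} = \sqrt{27} \cdot \frac{1}{10000} = 3 \sqrt{3} \cdot \frac{1}{10000} = \frac{3 \sqrt{3}}{10000}$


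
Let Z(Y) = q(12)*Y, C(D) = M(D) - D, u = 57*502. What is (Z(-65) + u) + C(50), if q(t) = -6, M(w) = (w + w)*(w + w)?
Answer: 38954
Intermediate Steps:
u = 28614
M(w) = 4*w² (M(w) = (2*w)*(2*w) = 4*w²)
C(D) = -D + 4*D² (C(D) = 4*D² - D = -D + 4*D²)
Z(Y) = -6*Y
(Z(-65) + u) + C(50) = (-6*(-65) + 28614) + 50*(-1 + 4*50) = (390 + 28614) + 50*(-1 + 200) = 29004 + 50*199 = 29004 + 9950 = 38954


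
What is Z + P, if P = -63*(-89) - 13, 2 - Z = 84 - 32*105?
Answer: 8872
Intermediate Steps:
Z = 3278 (Z = 2 - (84 - 32*105) = 2 - (84 - 3360) = 2 - 1*(-3276) = 2 + 3276 = 3278)
P = 5594 (P = 5607 - 13 = 5594)
Z + P = 3278 + 5594 = 8872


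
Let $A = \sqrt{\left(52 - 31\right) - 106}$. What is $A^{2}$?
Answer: $-85$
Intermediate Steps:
$A = i \sqrt{85}$ ($A = \sqrt{\left(52 - 31\right) - 106} = \sqrt{21 - 106} = \sqrt{-85} = i \sqrt{85} \approx 9.2195 i$)
$A^{2} = \left(i \sqrt{85}\right)^{2} = -85$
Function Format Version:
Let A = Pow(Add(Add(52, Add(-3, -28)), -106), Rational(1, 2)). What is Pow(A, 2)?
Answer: -85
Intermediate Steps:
A = Mul(I, Pow(85, Rational(1, 2))) (A = Pow(Add(Add(52, -31), -106), Rational(1, 2)) = Pow(Add(21, -106), Rational(1, 2)) = Pow(-85, Rational(1, 2)) = Mul(I, Pow(85, Rational(1, 2))) ≈ Mul(9.2195, I))
Pow(A, 2) = Pow(Mul(I, Pow(85, Rational(1, 2))), 2) = -85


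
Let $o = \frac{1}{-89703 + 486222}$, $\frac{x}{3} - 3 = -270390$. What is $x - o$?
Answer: $- \frac{321640748560}{396519} \approx -8.1116 \cdot 10^{5}$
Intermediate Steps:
$x = -811161$ ($x = 9 + 3 \left(-270390\right) = 9 - 811170 = -811161$)
$o = \frac{1}{396519} \approx 2.5219 \cdot 10^{-6}$
$x - o = -811161 - \frac{1}{396519} = - \frac{321640748560}{396519}$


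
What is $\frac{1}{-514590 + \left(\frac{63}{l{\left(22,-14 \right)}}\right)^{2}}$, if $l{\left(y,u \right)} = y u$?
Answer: $- \frac{1936}{996246159} \approx -1.9433 \cdot 10^{-6}$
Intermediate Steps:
$l{\left(y,u \right)} = u y$
$\frac{1}{-514590 + \left(\frac{63}{l{\left(22,-14 \right)}}\right)^{2}} = \frac{1}{-514590 + \left(\frac{63}{\left(-14\right) 22}\right)^{2}} = \frac{1}{-514590 + \left(\frac{63}{-308}\right)^{2}} = \frac{1}{-514590 + \left(63 \left(- \frac{1}{308}\right)\right)^{2}} = \frac{1}{-514590 + \left(- \frac{9}{44}\right)^{2}} = \frac{1}{-514590 + \frac{81}{1936}} = \frac{1}{- \frac{996246159}{1936}} = - \frac{1936}{996246159}$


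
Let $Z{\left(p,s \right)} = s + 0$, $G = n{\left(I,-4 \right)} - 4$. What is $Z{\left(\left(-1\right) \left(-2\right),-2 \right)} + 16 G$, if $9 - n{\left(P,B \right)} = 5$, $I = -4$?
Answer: $-2$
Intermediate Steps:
$n{\left(P,B \right)} = 4$ ($n{\left(P,B \right)} = 9 - 5 = 4$)
$G = 0$ ($G = 4 - 4 = 0$)
$Z{\left(p,s \right)} = s$
$Z{\left(\left(-1\right) \left(-2\right),-2 \right)} + 16 G = -2 + 16 \cdot 0 = -2 + 0 = -2$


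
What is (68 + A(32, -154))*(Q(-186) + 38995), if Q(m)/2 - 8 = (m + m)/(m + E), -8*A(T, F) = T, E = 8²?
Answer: 152322752/61 ≈ 2.4971e+6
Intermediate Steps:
E = 64
A(T, F) = -T/8
Q(m) = 16 + 4*m/(64 + m) (Q(m) = 16 + 2*((m + m)/(m + 64)) = 16 + 2*((2*m)/(64 + m)) = 16 + 2*(2*m/(64 + m)) = 16 + 4*m/(64 + m))
(68 + A(32, -154))*(Q(-186) + 38995) = (68 - ⅛*32)*(4*(256 + 5*(-186))/(64 - 186) + 38995) = (68 - 4)*(4*(256 - 930)/(-122) + 38995) = 64*(4*(-1/122)*(-674) + 38995) = 64*(1348/61 + 38995) = 64*(2380043/61) = 152322752/61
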